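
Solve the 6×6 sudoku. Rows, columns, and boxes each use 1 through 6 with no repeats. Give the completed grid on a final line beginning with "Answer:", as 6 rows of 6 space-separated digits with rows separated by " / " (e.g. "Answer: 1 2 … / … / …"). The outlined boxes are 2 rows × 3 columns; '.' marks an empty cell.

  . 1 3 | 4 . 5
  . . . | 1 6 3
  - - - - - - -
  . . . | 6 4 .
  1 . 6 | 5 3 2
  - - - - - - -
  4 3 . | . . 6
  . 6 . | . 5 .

Step 1. [r6c1∈{2}] nothing but 2 survives at r6c1. So r6c1=2.
Step 2. [r2c3∈{2,4,5}] in col 3, 4 fits only at r2c3, so r2c3=4.
Step 3. [r5c5∈{1,2}] col 5 places 1 nowhere but r5c5, so r5c5=1.
Step 4. [r2c2∈{2,5}] row 2 places 2 nowhere but r2c2 ⇒ r2c2=2.
Step 5. [r3c2∈{5}] nothing but 5 survives at r3c2. So r3c2=5.
Step 6. [r5c3∈{5}] r5c3 is down to just 5 ⇒ r5c3=5.
Step 7. [r6c6∈{4}] r6c6 has the single candidate 4. So r6c6=4.
Step 8. [r2c1∈{5}] nothing but 5 survives at r2c1. So r2c1=5.
Step 9. [r1c5∈{2}] r1c5 is down to just 2 ⇒ r1c5=2.
Step 10. [r3c3∈{2}] r3c3 is down to just 2 ⇒ r3c3=2.
Step 11. [r6c3∈{1}] r6c3 is down to just 1, so r6c3=1.
Step 12. [r6c4∈{3}] r6c4 has the single candidate 3, so r6c4=3.
Step 13. [r5c4∈{2}] r5c4 is down to just 2, so r5c4=2.
Step 14. [r1c1∈{6}] r1c1's peers cover all but 6 ⇒ r1c1=6.
Step 15. [r4c2∈{4}] r4c2 is down to just 4, so r4c2=4.
Step 16. [r3c1∈{3}] nothing but 3 survives at r3c1 ⇒ r3c1=3.
Step 17. [r3c6∈{1}] only 1 remains possible at r3c6 ⇒ r3c6=1.

Answer: 6 1 3 4 2 5 / 5 2 4 1 6 3 / 3 5 2 6 4 1 / 1 4 6 5 3 2 / 4 3 5 2 1 6 / 2 6 1 3 5 4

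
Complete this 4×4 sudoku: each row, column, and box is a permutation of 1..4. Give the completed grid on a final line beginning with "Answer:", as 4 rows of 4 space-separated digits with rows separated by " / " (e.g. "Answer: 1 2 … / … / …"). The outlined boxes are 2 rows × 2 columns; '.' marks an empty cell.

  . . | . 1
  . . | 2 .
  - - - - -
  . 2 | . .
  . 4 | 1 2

Step 1. [r1c2∈{3}] r1c2's peers cover all but 3 ⇒ r1c2=3.
Step 2. [r1c3∈{4}] r1c3 is down to just 4 ⇒ r1c3=4.
Step 3. [r3c3∈{3}] nothing but 3 survives at r3c3 ⇒ r3c3=3.
Step 4. [r3c1∈{1}] r3c1's peers cover all but 1, so r3c1=1.
Step 5. [r2c2∈{1}] r2c2 is down to just 1 ⇒ r2c2=1.
Step 6. [r3c4∈{4}] only 4 remains possible at r3c4 ⇒ r3c4=4.
Step 7. [r2c4∈{3}] r2c4's peers cover all but 3. So r2c4=3.
Step 8. [r2c1∈{4}] r2c1 is down to just 4. So r2c1=4.
Step 9. [r1c1∈{2}] nothing but 2 survives at r1c1. So r1c1=2.
Step 10. [r4c1∈{3}] r4c1 is down to just 3, so r4c1=3.

Answer: 2 3 4 1 / 4 1 2 3 / 1 2 3 4 / 3 4 1 2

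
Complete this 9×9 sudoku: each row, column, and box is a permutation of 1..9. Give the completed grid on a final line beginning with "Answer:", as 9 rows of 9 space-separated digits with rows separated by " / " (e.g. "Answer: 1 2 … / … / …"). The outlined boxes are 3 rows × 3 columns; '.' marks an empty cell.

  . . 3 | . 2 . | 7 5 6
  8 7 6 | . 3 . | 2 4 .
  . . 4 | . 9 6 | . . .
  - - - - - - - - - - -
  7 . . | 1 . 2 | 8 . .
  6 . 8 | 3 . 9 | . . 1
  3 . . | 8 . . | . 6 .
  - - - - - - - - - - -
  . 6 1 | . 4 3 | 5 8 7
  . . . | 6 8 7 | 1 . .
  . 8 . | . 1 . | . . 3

Step 1. [r6c2∈{1,2,4,5,9}] 1 has one home in row 6: r6c2 ⇒ r6c2=1.
Step 2. [r5c7∈{4}] r5c7 has the single candidate 4, so r5c7=4.
Step 3. [r9c6∈{5}] nothing but 5 survives at r9c6. So r9c6=5.
Step 4. [r6c7∈{9}] only 9 remains possible at r6c7, so r6c7=9.
Step 5. [r8c2∈{2,3,4,5,9}] row 8 places 3 nowhere but r8c2. So r8c2=3.
Step 6. [r4c9∈{5}] r4c9 has the single candidate 5. So r4c9=5.
Step 7. [r4c3∈{9}] nothing but 9 survives at r4c3, so r4c3=9.
Step 8. [r8c9∈{2,4,9}] 4 has one home in col 9: r8c9. So r8c9=4.
Step 9. [r9c1∈{2,4,9}] r9c1 is the only open cell in row 9 admitting 4. So r9c1=4.
Step 10. [r6c5∈{5,7}] 7 has one home in row 6: r6c5. So r6c5=7.
Step 11. [r6c3∈{2,5}] row 6 places 5 nowhere but r6c3, so r6c3=5.
Step 12. [r8c3∈{2}] r8c3's peers cover all but 2 ⇒ r8c3=2.
Step 13. [r3c2∈{2,5}] in col 2, 5 fits only at r3c2 ⇒ r3c2=5.
Step 14. [r9c8∈{2,9}] box 9 places 2 nowhere but r9c8. So r9c8=2.
Step 15. [r7c1∈{9}] nothing but 9 survives at r7c1 ⇒ r7c1=9.
Step 16. [r1c6∈{1,4,8}] 8 has one home in row 1: r1c6, so r1c6=8.
Step 17. [r3c8∈{1,3}] in col 8, 1 fits only at r3c8. So r3c8=1.
Step 18. [r5c5∈{5}] r5c5's peers cover all but 5 ⇒ r5c5=5.
Step 19. [r4c8∈{3}] r4c8 is down to just 3, so r4c8=3.
Step 20. [r2c9∈{9}] only 9 remains possible at r2c9 ⇒ r2c9=9.
Step 21. [r3c7∈{3}] r3c7 is down to just 3. So r3c7=3.
Step 22. [r9c7∈{6}] nothing but 6 survives at r9c7, so r9c7=6.
Step 23. [r3c9∈{8}] nothing but 8 survives at r3c9. So r3c9=8.
Step 24. [r4c2∈{4}] r4c2 is down to just 4 ⇒ r4c2=4.
Step 25. [r8c8∈{9}] r8c8 is down to just 9, so r8c8=9.
Step 26. [r6c6∈{4}] r6c6's peers cover all but 4. So r6c6=4.
Step 27. [r5c8∈{7}] r5c8 is down to just 7 ⇒ r5c8=7.
Step 28. [r7c4∈{2}] r7c4 is down to just 2. So r7c4=2.
Step 29. [r6c9∈{2}] r6c9 is down to just 2. So r6c9=2.
Step 30. [r2c4∈{5}] nothing but 5 survives at r2c4 ⇒ r2c4=5.
Step 31. [r1c2∈{9}] r1c2 is down to just 9. So r1c2=9.
Step 32. [r9c4∈{9}] r9c4 has the single candidate 9, so r9c4=9.
Step 33. [r5c2∈{2}] only 2 remains possible at r5c2 ⇒ r5c2=2.
Step 34. [r1c1∈{1}] only 1 remains possible at r1c1. So r1c1=1.
Step 35. [r9c3∈{7}] r9c3 is down to just 7. So r9c3=7.
Step 36. [r1c4∈{4}] only 4 remains possible at r1c4. So r1c4=4.
Step 37. [r8c1∈{5}] only 5 remains possible at r8c1 ⇒ r8c1=5.
Step 38. [r3c4∈{7}] only 7 remains possible at r3c4. So r3c4=7.
Step 39. [r2c6∈{1}] only 1 remains possible at r2c6, so r2c6=1.
Step 40. [r4c5∈{6}] r4c5 has the single candidate 6, so r4c5=6.
Step 41. [r3c1∈{2}] nothing but 2 survives at r3c1, so r3c1=2.

Answer: 1 9 3 4 2 8 7 5 6 / 8 7 6 5 3 1 2 4 9 / 2 5 4 7 9 6 3 1 8 / 7 4 9 1 6 2 8 3 5 / 6 2 8 3 5 9 4 7 1 / 3 1 5 8 7 4 9 6 2 / 9 6 1 2 4 3 5 8 7 / 5 3 2 6 8 7 1 9 4 / 4 8 7 9 1 5 6 2 3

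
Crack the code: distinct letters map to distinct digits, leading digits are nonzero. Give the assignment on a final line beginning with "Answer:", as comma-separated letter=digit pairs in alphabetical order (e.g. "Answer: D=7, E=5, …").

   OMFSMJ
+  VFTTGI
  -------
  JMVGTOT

Step 1. [col 1: J + I ≡ T (mod 10)] several values work for I in column 1 (J + I ≡ T (mod 10), carry-in 0); try I=8. So I=8.
Step 2. [col 1: J + I ≡ T (mod 10)] several values work for T in column 1 (J + I ≡ T (mod 10), carry-in 0); try T=9 ⇒ T=9.
Step 3. [col 1: J + I ≡ T (mod 10)] from column 1 (I=8, T=9, carry-in 0, digits 8,9 already taken and all letters distinct): J must equal 1 ⇒ J=1.
Step 4. [col 2: M + G ≡ O (mod 10)] column 2 (M + G ≡ O (mod 10), carry-in 0) doesn't pin O yet; pick O=5 and continue. So O=5.
Step 5. [col 2: M + G ≡ O (mod 10)] several values work for G in column 2 (M + G ≡ O (mod 10), carry-in 0); try G=3, so G=3.
Step 6. [col 2: M + G ≡ O (mod 10)] from column 2 (G=3, O=5, carry-in 0, digits 1,3,5,8,9 already taken and all letters distinct): M must equal 2, so M=2.
Step 7. [col 3: S + T ≡ T (mod 10)] from column 3 (T=9, carry-in 0, digits 1,2,3,5,8,9 already taken and all letters distinct): S must equal 0 ⇒ S=0.
Step 8. [col 4: F + T ≡ G (mod 10)] column 4 reads F+T+carry(0)=G with T=9, G=3; with digits 0,1,2,3,5,8,9 already taken and all letters distinct, the only value for F is 4, so F=4.
Step 9. [col 5: M + F ≡ V (mod 10)] column 5 reads M+F+carry(1)=V with M=2, F=4; with digits 0,1,2,3,4,5,8,9 already taken and all letters distinct, the only value for V is 7 ⇒ V=7.

Answer: F=4, G=3, I=8, J=1, M=2, O=5, S=0, T=9, V=7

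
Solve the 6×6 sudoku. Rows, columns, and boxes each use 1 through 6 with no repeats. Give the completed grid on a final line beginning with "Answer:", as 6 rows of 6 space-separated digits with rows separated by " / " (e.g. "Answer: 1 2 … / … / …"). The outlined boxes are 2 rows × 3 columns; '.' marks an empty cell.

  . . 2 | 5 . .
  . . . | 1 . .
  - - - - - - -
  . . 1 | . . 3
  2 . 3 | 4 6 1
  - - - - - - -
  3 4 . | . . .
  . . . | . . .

Step 1. [r6c2∈{1,2,5,6}] col 2 places 2 nowhere but r6c2. So r6c2=2.
Step 2. [r2c3∈{4,5,6}] in col 3, 4 fits only at r2c3 ⇒ r2c3=4.
Step 3. [r3c5∈{2,5}] r3c5 is the only open cell in box 4 admitting 5, so r3c5=5.
Step 4. [r6c1∈{1,5,6}] across box 5, 1 lands solely at r6c1. So r6c1=1.
Step 5. [r1c1∈{6}] r1c1's peers cover all but 6 ⇒ r1c1=6.
Step 6. [r2c6∈{2,6}] row 2 places 6 nowhere but r2c6. So r2c6=6.
Step 7. [r5c6∈{2,5}] in col 6, 2 fits only at r5c6. So r5c6=2.
Step 8. [r6c6∈{4,5}] 5 has one home in col 6: r6c6, so r6c6=5.
Step 9. [r6c5∈{3,4}] r6c5 is the only open cell in row 6 admitting 4, so r6c5=4.
Step 10. [r5c4∈{6}] r5c4's peers cover all but 6 ⇒ r5c4=6.
Step 11. [r1c5∈{3}] r1c5's peers cover all but 3, so r1c5=3.
Step 12. [r2c1∈{5}] r2c1 has the single candidate 5 ⇒ r2c1=5.
Step 13. [r4c2∈{5}] only 5 remains possible at r4c2. So r4c2=5.
Step 14. [r5c3∈{5}] r5c3's peers cover all but 5 ⇒ r5c3=5.
Step 15. [r3c1∈{4}] r3c1 has the single candidate 4 ⇒ r3c1=4.
Step 16. [r3c2∈{6}] r3c2's peers cover all but 6 ⇒ r3c2=6.
Step 17. [r1c2∈{1}] r1c2 has the single candidate 1, so r1c2=1.
Step 18. [r3c4∈{2}] nothing but 2 survives at r3c4, so r3c4=2.
Step 19. [r6c4∈{3}] only 3 remains possible at r6c4 ⇒ r6c4=3.
Step 20. [r5c5∈{1}] nothing but 1 survives at r5c5. So r5c5=1.
Step 21. [r1c6∈{4}] r1c6's peers cover all but 4, so r1c6=4.
Step 22. [r6c3∈{6}] nothing but 6 survives at r6c3, so r6c3=6.
Step 23. [r2c5∈{2}] only 2 remains possible at r2c5, so r2c5=2.
Step 24. [r2c2∈{3}] nothing but 3 survives at r2c2, so r2c2=3.

Answer: 6 1 2 5 3 4 / 5 3 4 1 2 6 / 4 6 1 2 5 3 / 2 5 3 4 6 1 / 3 4 5 6 1 2 / 1 2 6 3 4 5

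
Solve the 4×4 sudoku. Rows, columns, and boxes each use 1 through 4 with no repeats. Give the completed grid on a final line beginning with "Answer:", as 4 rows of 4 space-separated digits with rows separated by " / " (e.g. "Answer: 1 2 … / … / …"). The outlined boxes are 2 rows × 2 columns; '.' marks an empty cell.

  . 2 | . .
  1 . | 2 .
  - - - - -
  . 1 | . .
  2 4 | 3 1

Step 1. [r2c4∈{3,4}] 4 has one home in row 2: r2c4. So r2c4=4.
Step 2. [r1c1∈{3,4}] r1c1 is the only open cell in row 1 admitting 4, so r1c1=4.
Step 3. [r3c3∈{4}] nothing but 4 survives at r3c3 ⇒ r3c3=4.
Step 4. [r3c4∈{2}] only 2 remains possible at r3c4. So r3c4=2.
Step 5. [r2c2∈{3}] nothing but 3 survives at r2c2. So r2c2=3.
Step 6. [r1c4∈{3}] r1c4 is down to just 3, so r1c4=3.
Step 7. [r3c1∈{3}] r3c1's peers cover all but 3 ⇒ r3c1=3.
Step 8. [r1c3∈{1}] r1c3's peers cover all but 1, so r1c3=1.

Answer: 4 2 1 3 / 1 3 2 4 / 3 1 4 2 / 2 4 3 1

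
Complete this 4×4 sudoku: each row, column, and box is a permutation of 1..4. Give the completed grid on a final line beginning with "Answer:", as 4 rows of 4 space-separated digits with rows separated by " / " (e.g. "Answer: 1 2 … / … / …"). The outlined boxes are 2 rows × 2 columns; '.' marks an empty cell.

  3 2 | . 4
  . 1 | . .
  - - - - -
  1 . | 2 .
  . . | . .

Step 1. [r3c4∈{3}] r3c4's peers cover all but 3, so r3c4=3.
Step 2. [r4c3∈{1,4}] in col 3, 4 fits only at r4c3, so r4c3=4.
Step 3. [r3c2∈{4}] only 4 remains possible at r3c2. So r3c2=4.
Step 4. [r1c3∈{1}] r1c3's peers cover all but 1 ⇒ r1c3=1.
Step 5. [r2c3∈{3}] only 3 remains possible at r2c3. So r2c3=3.
Step 6. [r2c1∈{4}] r2c1 is down to just 4, so r2c1=4.
Step 7. [r4c1∈{2}] r4c1's peers cover all but 2, so r4c1=2.
Step 8. [r4c4∈{1}] r4c4 is down to just 1. So r4c4=1.
Step 9. [r2c4∈{2}] only 2 remains possible at r2c4. So r2c4=2.
Step 10. [r4c2∈{3}] only 3 remains possible at r4c2. So r4c2=3.

Answer: 3 2 1 4 / 4 1 3 2 / 1 4 2 3 / 2 3 4 1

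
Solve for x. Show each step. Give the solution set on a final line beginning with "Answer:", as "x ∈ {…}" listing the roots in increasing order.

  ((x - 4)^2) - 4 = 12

Step 1. [((x - 4)^2) - 4 = 12] the outer -4 inverts by adding 4. So sub: (x - 4)^2 = 16.
Step 2. [(x - 4)^2 = 16] √ both sides: 16 ≥ 0 gives two branches. So sqrt: x - 4 = 4 or -4.
Step 3. [x - 4 = 4 or -4] the outer -4 inverts by adding 4, so sub: x = 8 or 0.

Answer: x ∈ {0, 8}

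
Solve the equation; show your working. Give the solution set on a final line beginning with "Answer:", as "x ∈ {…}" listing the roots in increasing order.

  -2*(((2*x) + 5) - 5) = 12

Step 1. [-2*(((2*x) + 5) - 5) = 12] LHS = -2·(…); ÷-2 both sides ⇒ div: ((2*x) + 5) - 5 = -6.
Step 2. [((2*x) + 5) - 5 = -6] the outer -5 inverts by adding 5, so sub: (2*x) + 5 = -1.
Step 3. [(2*x) + 5 = -1] +5 is outermost — subtract 5 both sides ⇒ sub: 2*x = -6.
Step 4. [2*x = -6] LHS = 2·(…); ÷2 both sides ⇒ div: x = -3.

Answer: x ∈ {-3}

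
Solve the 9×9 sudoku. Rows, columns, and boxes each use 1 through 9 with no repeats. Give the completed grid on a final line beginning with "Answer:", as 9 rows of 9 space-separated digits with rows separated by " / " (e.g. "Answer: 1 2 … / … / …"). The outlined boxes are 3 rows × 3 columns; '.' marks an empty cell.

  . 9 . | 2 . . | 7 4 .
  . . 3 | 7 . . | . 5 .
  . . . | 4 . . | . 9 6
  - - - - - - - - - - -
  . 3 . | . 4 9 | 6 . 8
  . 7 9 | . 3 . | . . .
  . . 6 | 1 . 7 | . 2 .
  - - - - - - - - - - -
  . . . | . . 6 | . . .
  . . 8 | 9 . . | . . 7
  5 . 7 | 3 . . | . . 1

Step 1. [r7c3∈{1,2,4}] in col 3, 4 fits only at r7c3 ⇒ r7c3=4.
Step 2. [r9c7∈{2,4,8,9}] across row 9, 9 lands solely at r9c7. So r9c7=9.
Step 3. [r8c7∈{2,3,4,5}] box 9 places 4 nowhere but r8c7. So r8c7=4.
Step 4. [r2c9∈{2}] r2c9 has the single candidate 2 ⇒ r2c9=2.
Step 5. [r7c7∈{2,3,5,8}] col 7 places 2 nowhere but r7c7 ⇒ r7c7=2.
Step 6. [r7c2∈{1}] r7c2 has the single candidate 1 ⇒ r7c2=1.
Step 7. [r4c4∈{5}] r4c4 has the single candidate 5. So r4c4=5.
Step 8. [r6c5∈{8}] r6c5's peers cover all but 8, so r6c5=8.
Step 9. [r5c1∈{1,2,4,8}] across row 5, 8 lands solely at r5c1, so r5c1=8.
Step 10. [r1c6∈{1,3,5,8}] 8 has one home in row 1: r1c6 ⇒ r1c6=8.
Step 11. [r2c6∈{1}] r2c6 has the single candidate 1. So r2c6=1.
Step 12. [r3c5∈{5}] nothing but 5 survives at r3c5 ⇒ r3c5=5.
Step 13. [r3c7∈{1,3,8}] across box 3, 1 lands solely at r3c7 ⇒ r3c7=1.
Step 14. [r9c5∈{2}] r9c5's peers cover all but 2 ⇒ r9c5=2.
Step 15. [r9c2∈{6}] r9c2's peers cover all but 6, so r9c2=6.
Step 16. [r7c9∈{3,5}] row 7 places 5 nowhere but r7c9 ⇒ r7c9=5.
Step 17. [r6c1∈{4}] only 4 remains possible at r6c1. So r6c1=4.
Step 18. [r3c3∈{2}] r3c3 has the single candidate 2. So r3c3=2.
Step 19. [r4c3∈{1}] r4c3 is down to just 1 ⇒ r4c3=1.
Step 20. [r2c1∈{6}] r2c1's peers cover all but 6 ⇒ r2c1=6.
Step 21. [r6c7∈{3,5}] 3 has one home in col 7: r6c7 ⇒ r6c7=3.
Step 22. [r3c2∈{8}] r3c2 is down to just 8, so r3c2=8.
Step 23. [r7c4∈{8}] r7c4's peers cover all but 8 ⇒ r7c4=8.
Step 24. [r7c8∈{3}] r7c8 is down to just 3. So r7c8=3.
Step 25. [r4c1∈{2}] r4c1 is down to just 2, so r4c1=2.
Step 26. [r5c8∈{1}] r5c8 has the single candidate 1 ⇒ r5c8=1.
Step 27. [r1c9∈{3}] r1c9's peers cover all but 3 ⇒ r1c9=3.
Step 28. [r8c8∈{6}] r8c8 is down to just 6 ⇒ r8c8=6.
Step 29. [r8c5∈{1}] only 1 remains possible at r8c5 ⇒ r8c5=1.
Step 30. [r6c2∈{5}] r6c2 is down to just 5, so r6c2=5.
Step 31. [r2c5∈{9}] r2c5's peers cover all but 9 ⇒ r2c5=9.
Step 32. [r1c1∈{1}] only 1 remains possible at r1c1, so r1c1=1.
Step 33. [r5c9∈{4}] only 4 remains possible at r5c9 ⇒ r5c9=4.
Step 34. [r7c5∈{7}] r7c5 has the single candidate 7. So r7c5=7.
Step 35. [r5c6∈{2}] r5c6 has the single candidate 2. So r5c6=2.
Step 36. [r4c8∈{7}] only 7 remains possible at r4c8, so r4c8=7.
Step 37. [r6c9∈{9}] r6c9 has the single candidate 9 ⇒ r6c9=9.
Step 38. [r9c8∈{8}] nothing but 8 survives at r9c8. So r9c8=8.
Step 39. [r1c3∈{5}] r1c3's peers cover all but 5, so r1c3=5.
Step 40. [r3c1∈{7}] only 7 remains possible at r3c1, so r3c1=7.
Step 41. [r5c4∈{6}] nothing but 6 survives at r5c4 ⇒ r5c4=6.
Step 42. [r9c6∈{4}] nothing but 4 survives at r9c6, so r9c6=4.
Step 43. [r8c6∈{5}] nothing but 5 survives at r8c6. So r8c6=5.
Step 44. [r2c7∈{8}] only 8 remains possible at r2c7 ⇒ r2c7=8.
Step 45. [r5c7∈{5}] only 5 remains possible at r5c7. So r5c7=5.
Step 46. [r1c5∈{6}] r1c5 has the single candidate 6, so r1c5=6.
Step 47. [r8c1∈{3}] only 3 remains possible at r8c1, so r8c1=3.
Step 48. [r7c1∈{9}] r7c1's peers cover all but 9. So r7c1=9.
Step 49. [r8c2∈{2}] only 2 remains possible at r8c2 ⇒ r8c2=2.
Step 50. [r2c2∈{4}] r2c2 is down to just 4, so r2c2=4.
Step 51. [r3c6∈{3}] only 3 remains possible at r3c6 ⇒ r3c6=3.

Answer: 1 9 5 2 6 8 7 4 3 / 6 4 3 7 9 1 8 5 2 / 7 8 2 4 5 3 1 9 6 / 2 3 1 5 4 9 6 7 8 / 8 7 9 6 3 2 5 1 4 / 4 5 6 1 8 7 3 2 9 / 9 1 4 8 7 6 2 3 5 / 3 2 8 9 1 5 4 6 7 / 5 6 7 3 2 4 9 8 1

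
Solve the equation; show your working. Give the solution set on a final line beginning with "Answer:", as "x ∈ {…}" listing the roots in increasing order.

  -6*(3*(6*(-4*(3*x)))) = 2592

Step 1. [-6*(3*(6*(-4*(3*x)))) = 2592] LHS = -6·(…); ÷-6 both sides, so div: 3*(6*(-4*(3*x))) = -432.
Step 2. [3*(6*(-4*(3*x))) = -432] LHS = 3·(…); ÷3 both sides ⇒ div: 6*(-4*(3*x)) = -144.
Step 3. [6*(-4*(3*x)) = -144] LHS = 6·(…); ÷6 both sides, so div: -4*(3*x) = -24.
Step 4. [-4*(3*x) = -24] LHS = -4·(…); ÷-4 both sides. So div: 3*x = 6.
Step 5. [3*x = 6] 3 out front; divide by 3 ⇒ div: x = 2.

Answer: x ∈ {2}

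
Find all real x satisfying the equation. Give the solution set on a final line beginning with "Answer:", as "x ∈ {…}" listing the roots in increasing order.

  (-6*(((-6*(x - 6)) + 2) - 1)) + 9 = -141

Step 1. [(-6*(((-6*(x - 6)) + 2) - 1)) + 9 = -141] subtract 9: x sits inside (… + 9). So sub: -6*(((-6*(x - 6)) + 2) - 1) = -150.
Step 2. [-6*(((-6*(x - 6)) + 2) - 1) = -150] leading coefficient -6: divide by -6, so div: ((-6*(x - 6)) + 2) - 1 = 25.
Step 3. [((-6*(x - 6)) + 2) - 1 = 25] -1 is outermost — add 1 both sides ⇒ sub: (-6*(x - 6)) + 2 = 26.
Step 4. [(-6*(x - 6)) + 2 = 26] +2 is outermost — subtract 2 both sides. So sub: -6*(x - 6) = 24.
Step 5. [-6*(x - 6) = 24] -6 out front; divide by -6, so div: x - 6 = -4.
Step 6. [x - 6 = -4] add 6: x sits inside (… - 6) ⇒ sub: x = 2.

Answer: x ∈ {2}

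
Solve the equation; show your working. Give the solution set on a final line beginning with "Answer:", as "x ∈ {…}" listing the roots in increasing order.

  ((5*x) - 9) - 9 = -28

Step 1. [((5*x) - 9) - 9 = -28] peel the -9: add 9 from each side ⇒ sub: (5*x) - 9 = -19.
Step 2. [(5*x) - 9 = -19] -9 is outermost — add 9 both sides, so sub: 5*x = -10.
Step 3. [5*x = -10] 5·(inner) — divide through by 5 ⇒ div: x = -2.

Answer: x ∈ {-2}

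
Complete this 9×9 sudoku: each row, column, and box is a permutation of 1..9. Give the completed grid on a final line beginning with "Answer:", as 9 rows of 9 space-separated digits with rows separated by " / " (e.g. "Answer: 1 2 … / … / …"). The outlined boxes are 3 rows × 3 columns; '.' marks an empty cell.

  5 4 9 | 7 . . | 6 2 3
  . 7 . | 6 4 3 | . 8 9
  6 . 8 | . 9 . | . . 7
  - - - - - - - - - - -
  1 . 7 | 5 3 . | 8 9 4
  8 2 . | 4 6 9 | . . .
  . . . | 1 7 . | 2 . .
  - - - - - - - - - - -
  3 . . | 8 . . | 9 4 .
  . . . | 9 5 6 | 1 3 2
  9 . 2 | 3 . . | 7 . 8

Step 1. [r9c5∈{1}] only 1 remains possible at r9c5, so r9c5=1.
Step 2. [r4c2∈{6}] r4c2 is down to just 6, so r4c2=6.
Step 3. [r3c6∈{1,2,5}] across col 6, 5 lands solely at r3c6. So r3c6=5.
Step 4. [r9c2∈{5}] r9c2 is down to just 5 ⇒ r9c2=5.
Step 5. [r7c9∈{5,6}] in row 7, 5 fits only at r7c9, so r7c9=5.
Step 6. [r3c2∈{1,3}] across row 3, 3 lands solely at r3c2, so r3c2=3.
Step 7. [r6c3∈{3,4,5}] 3 has one home in row 6: r6c3, so r6c3=3.
Step 8. [r6c8∈{5,6}] in row 6, 5 fits only at r6c8. So r6c8=5.
Step 9. [r7c6∈{2,7}] row 7 places 7 nowhere but r7c6, so r7c6=7.
Step 10. [r5c9∈{1}] r5c9 has the single candidate 1, so r5c9=1.
Step 11. [r2c3∈{1}] r2c3 has the single candidate 1. So r2c3=1.
Step 12. [r1c5∈{8}] r1c5 is down to just 8, so r1c5=8.
Step 13. [r8c1∈{4,7}] in row 8, 7 fits only at r8c1 ⇒ r8c1=7.
Step 14. [r9c6∈{4}] only 4 remains possible at r9c6 ⇒ r9c6=4.
Step 15. [r6c1∈{4}] r6c1 has the single candidate 4 ⇒ r6c1=4.
Step 16. [r9c8∈{6}] only 6 remains possible at r9c8 ⇒ r9c8=6.
Step 17. [r3c8∈{1}] only 1 remains possible at r3c8, so r3c8=1.
Step 18. [r6c6∈{8}] r6c6 has the single candidate 8, so r6c6=8.
Step 19. [r6c9∈{6}] nothing but 6 survives at r6c9 ⇒ r6c9=6.
Step 20. [r7c5∈{2}] r7c5 has the single candidate 2 ⇒ r7c5=2.
Step 21. [r6c2∈{9}] r6c2 has the single candidate 9 ⇒ r6c2=9.
Step 22. [r2c1∈{2}] r2c1 has the single candidate 2, so r2c1=2.
Step 23. [r8c2∈{8}] only 8 remains possible at r8c2 ⇒ r8c2=8.
Step 24. [r1c6∈{1}] only 1 remains possible at r1c6 ⇒ r1c6=1.
Step 25. [r7c2∈{1}] only 1 remains possible at r7c2, so r7c2=1.
Step 26. [r3c4∈{2}] only 2 remains possible at r3c4 ⇒ r3c4=2.
Step 27. [r4c6∈{2}] r4c6's peers cover all but 2. So r4c6=2.
Step 28. [r5c8∈{7}] r5c8's peers cover all but 7, so r5c8=7.
Step 29. [r2c7∈{5}] r2c7 is down to just 5 ⇒ r2c7=5.
Step 30. [r5c7∈{3}] nothing but 3 survives at r5c7, so r5c7=3.
Step 31. [r8c3∈{4}] r8c3 is down to just 4, so r8c3=4.
Step 32. [r3c7∈{4}] only 4 remains possible at r3c7. So r3c7=4.
Step 33. [r5c3∈{5}] nothing but 5 survives at r5c3 ⇒ r5c3=5.
Step 34. [r7c3∈{6}] r7c3 has the single candidate 6. So r7c3=6.

Answer: 5 4 9 7 8 1 6 2 3 / 2 7 1 6 4 3 5 8 9 / 6 3 8 2 9 5 4 1 7 / 1 6 7 5 3 2 8 9 4 / 8 2 5 4 6 9 3 7 1 / 4 9 3 1 7 8 2 5 6 / 3 1 6 8 2 7 9 4 5 / 7 8 4 9 5 6 1 3 2 / 9 5 2 3 1 4 7 6 8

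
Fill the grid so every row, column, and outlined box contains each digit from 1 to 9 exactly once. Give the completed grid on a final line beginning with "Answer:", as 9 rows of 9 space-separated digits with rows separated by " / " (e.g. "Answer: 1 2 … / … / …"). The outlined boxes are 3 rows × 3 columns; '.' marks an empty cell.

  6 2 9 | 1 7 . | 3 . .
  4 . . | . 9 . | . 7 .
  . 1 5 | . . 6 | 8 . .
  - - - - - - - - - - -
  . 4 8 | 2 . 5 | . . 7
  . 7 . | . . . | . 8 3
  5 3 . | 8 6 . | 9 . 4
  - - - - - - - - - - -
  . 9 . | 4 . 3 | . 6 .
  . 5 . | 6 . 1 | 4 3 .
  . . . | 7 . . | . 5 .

Step 1. [r4c8∈{1}] r4c8's peers cover all but 1. So r4c8=1.
Step 2. [r6c3∈{1,2}] across row 6, 1 lands solely at r6c3 ⇒ r6c3=1.
Step 3. [r9c6∈{2,8,9}] in box 8, 9 fits only at r9c6. So r9c6=9.
Step 4. [r2c6∈{2,8}] col 6 places 2 nowhere but r2c6 ⇒ r2c6=2.
Step 5. [r7c7∈{1,2,7}] col 7 places 7 nowhere but r7c7, so r7c7=7.
Step 6. [r7c3∈{2}] nothing but 2 survives at r7c3, so r7c3=2.
Step 7. [r5c7∈{2,5,6}] 5 has one home in row 5: r5c7. So r5c7=5.
Step 8. [r9c7∈{1,2}] r9c7 is the only open cell in col 7 admitting 2, so r9c7=2.
Step 9. [r9c5∈{8}] r9c5 has the single candidate 8, so r9c5=8.
Step 10. [r2c3∈{3}] only 3 remains possible at r2c3. So r2c3=3.
Step 11. [r2c9∈{1,5,6}] in col 9, 6 fits only at r2c9, so r2c9=6.
Step 12. [r3c8∈{2,4,9}] in col 8, 9 fits only at r3c8, so r3c8=9.
Step 13. [r3c5∈{3,4}] across row 3, 4 lands solely at r3c5 ⇒ r3c5=4.
Step 14. [r9c9∈{1}] r9c9's peers cover all but 1. So r9c9=1.
Step 15. [r7c9∈{8}] r7c9's peers cover all but 8 ⇒ r7c9=8.
Step 16. [r5c4∈{9}] r5c4 has the single candidate 9 ⇒ r5c4=9.
Step 17. [r3c1∈{7}] r3c1 is down to just 7. So r3c1=7.
Step 18. [r9c2∈{6}] r9c2's peers cover all but 6. So r9c2=6.
Step 19. [r9c3∈{4}] r9c3 has the single candidate 4, so r9c3=4.
Step 20. [r9c1∈{3}] nothing but 3 survives at r9c1. So r9c1=3.
Step 21. [r3c4∈{3}] r3c4 has the single candidate 3 ⇒ r3c4=3.
Step 22. [r3c9∈{2}] only 2 remains possible at r3c9, so r3c9=2.
Step 23. [r5c3∈{6}] r5c3's peers cover all but 6 ⇒ r5c3=6.
Step 24. [r2c4∈{5}] r2c4's peers cover all but 5. So r2c4=5.
Step 25. [r5c5∈{1}] only 1 remains possible at r5c5, so r5c5=1.
Step 26. [r6c6∈{7}] only 7 remains possible at r6c6, so r6c6=7.
Step 27. [r8c5∈{2}] nothing but 2 survives at r8c5. So r8c5=2.
Step 28. [r7c5∈{5}] r7c5's peers cover all but 5 ⇒ r7c5=5.
Step 29. [r4c5∈{3}] r4c5's peers cover all but 3 ⇒ r4c5=3.
Step 30. [r4c7∈{6}] r4c7 is down to just 6, so r4c7=6.
Step 31. [r8c1∈{8}] nothing but 8 survives at r8c1. So r8c1=8.
Step 32. [r8c3∈{7}] r8c3 is down to just 7 ⇒ r8c3=7.
Step 33. [r7c1∈{1}] only 1 remains possible at r7c1 ⇒ r7c1=1.
Step 34. [r1c8∈{4}] r1c8 has the single candidate 4, so r1c8=4.
Step 35. [r1c9∈{5}] nothing but 5 survives at r1c9. So r1c9=5.
Step 36. [r5c1∈{2}] nothing but 2 survives at r5c1, so r5c1=2.
Step 37. [r1c6∈{8}] r1c6's peers cover all but 8 ⇒ r1c6=8.
Step 38. [r6c8∈{2}] only 2 remains possible at r6c8. So r6c8=2.
Step 39. [r2c7∈{1}] r2c7 is down to just 1 ⇒ r2c7=1.
Step 40. [r5c6∈{4}] r5c6's peers cover all but 4 ⇒ r5c6=4.
Step 41. [r8c9∈{9}] only 9 remains possible at r8c9, so r8c9=9.
Step 42. [r2c2∈{8}] r2c2's peers cover all but 8 ⇒ r2c2=8.
Step 43. [r4c1∈{9}] r4c1's peers cover all but 9 ⇒ r4c1=9.

Answer: 6 2 9 1 7 8 3 4 5 / 4 8 3 5 9 2 1 7 6 / 7 1 5 3 4 6 8 9 2 / 9 4 8 2 3 5 6 1 7 / 2 7 6 9 1 4 5 8 3 / 5 3 1 8 6 7 9 2 4 / 1 9 2 4 5 3 7 6 8 / 8 5 7 6 2 1 4 3 9 / 3 6 4 7 8 9 2 5 1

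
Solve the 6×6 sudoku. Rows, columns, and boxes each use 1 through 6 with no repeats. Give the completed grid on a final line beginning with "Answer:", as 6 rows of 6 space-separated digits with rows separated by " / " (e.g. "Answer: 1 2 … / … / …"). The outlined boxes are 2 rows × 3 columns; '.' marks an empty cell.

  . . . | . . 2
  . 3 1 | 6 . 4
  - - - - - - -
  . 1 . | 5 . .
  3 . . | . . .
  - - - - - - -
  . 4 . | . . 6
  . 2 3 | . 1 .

Step 1. [r5c3∈{5}] r5c3 is down to just 5 ⇒ r5c3=5.
Step 2. [r1c4∈{1,3}] in row 1, 1 fits only at r1c4, so r1c4=1.
Step 3. [r1c5∈{3,5}] row 1 places 3 nowhere but r1c5, so r1c5=3.
Step 4. [r5c5∈{2}] nothing but 2 survives at r5c5, so r5c5=2.
Step 5. [r4c4∈{2,4}] across col 4, 2 lands solely at r4c4 ⇒ r4c4=2.
Step 6. [r3c3∈{2,4,6}] in col 3, 2 fits only at r3c3. So r3c3=2.
Step 7. [r6c1∈{6}] r6c1 is down to just 6, so r6c1=6.
Step 8. [r3c1∈{4}] only 4 remains possible at r3c1. So r3c1=4.
Step 9. [r4c3∈{6}] r4c3 is down to just 6. So r4c3=6.
Step 10. [r1c1∈{5}] r1c1 is down to just 5 ⇒ r1c1=5.
Step 11. [r1c2∈{6}] only 6 remains possible at r1c2 ⇒ r1c2=6.
Step 12. [r4c5∈{4}] only 4 remains possible at r4c5 ⇒ r4c5=4.
Step 13. [r4c2∈{5}] r4c2 is down to just 5 ⇒ r4c2=5.
Step 14. [r3c6∈{3}] nothing but 3 survives at r3c6 ⇒ r3c6=3.
Step 15. [r3c5∈{6}] r3c5 has the single candidate 6 ⇒ r3c5=6.
Step 16. [r2c5∈{5}] nothing but 5 survives at r2c5. So r2c5=5.
Step 17. [r5c1∈{1}] r5c1's peers cover all but 1 ⇒ r5c1=1.
Step 18. [r5c4∈{3}] only 3 remains possible at r5c4. So r5c4=3.
Step 19. [r6c6∈{5}] only 5 remains possible at r6c6 ⇒ r6c6=5.
Step 20. [r2c1∈{2}] r2c1 has the single candidate 2, so r2c1=2.
Step 21. [r4c6∈{1}] r4c6 has the single candidate 1 ⇒ r4c6=1.
Step 22. [r6c4∈{4}] r6c4 is down to just 4, so r6c4=4.
Step 23. [r1c3∈{4}] r1c3 has the single candidate 4. So r1c3=4.

Answer: 5 6 4 1 3 2 / 2 3 1 6 5 4 / 4 1 2 5 6 3 / 3 5 6 2 4 1 / 1 4 5 3 2 6 / 6 2 3 4 1 5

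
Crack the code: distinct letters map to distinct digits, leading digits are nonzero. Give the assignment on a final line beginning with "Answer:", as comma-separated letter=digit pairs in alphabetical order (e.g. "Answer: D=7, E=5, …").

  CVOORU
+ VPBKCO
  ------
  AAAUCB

Step 1. [col 1: U + O ≡ B (mod 10)] several values work for U in column 1 (U + O ≡ B (mod 10), carry-in 0); try U=6, so U=6.
Step 2. [col 1: U + O ≡ B (mod 10)] no forcing yet in column 1 (carry-in 0); O=8 is free and consistent — try it ⇒ O=8.
Step 3. [col 1: U + O ≡ B (mod 10)] column 1: given U=6, O=8, carry-in 0, and digits 6,8 already taken and all letters distinct, U+O≡B (mod 10) forces B=4 ⇒ B=4.
Step 4. [col 2: R + C ≡ C (mod 10)] from column 2 (nothing yet, carry-in 1, digits 4,6,8 already taken and all letters distinct): R must equal 9 ⇒ R=9.
Step 5. [col 2: R + C ≡ C (mod 10)] several values work for C in column 2 (R + C ≡ C (mod 10), carry-in 1); try C=1, so C=1.
Step 6. [col 3: O + K ≡ U (mod 10)] in column 3 we have O+K≡U with carry-in 1; given O=8, U=6 and digits 1,4,6,8,9 already taken and all letters distinct, that pins K to 7, so K=7.
Step 7. [col 4: O + B ≡ A (mod 10)] from column 4 (O=8, B=4, carry-in 1, digits 1,4,6,7,8,9 already taken and all letters distinct): A must equal 3. So A=3.
Step 8. [col 5: V + P ≡ A (mod 10)] column 5 (V + P ≡ A (mod 10), carry-in 1) doesn't pin P yet; pick P=0 and continue, so P=0.
Step 9. [col 5: V + P ≡ A (mod 10)] in column 5 we have V+P≡A with carry-in 1; given P=0, A=3 and digits 0,1,3,4,6,7,8,9 already taken and all letters distinct, that pins V to 2, so V=2.

Answer: A=3, B=4, C=1, K=7, O=8, P=0, R=9, U=6, V=2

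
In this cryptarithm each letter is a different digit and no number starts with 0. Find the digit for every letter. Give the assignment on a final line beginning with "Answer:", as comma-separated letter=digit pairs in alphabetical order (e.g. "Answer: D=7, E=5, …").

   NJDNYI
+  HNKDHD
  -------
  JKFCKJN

Step 1. [col 1: I + D ≡ N (mod 10)] column 1 (I + D ≡ N (mod 10), carry-in 0) doesn't pin N yet; pick N=8 and continue, so N=8.
Step 2. [J] the sum has 7 digits but both addends have 6; that extra leading digit J is the final carry, namely 1. So J=1.
Step 3. [col 1: I + D ≡ N (mod 10)] I=5 is one option consistent with column 1 (I + D ≡ N (mod 10), carry-in 0) — take it. So I=5.
Step 4. [col 1: I + D ≡ N (mod 10)] column 1 reads I+D+carry(0)=N with I=5, N=8; with digits 1,5,8 already taken and all letters distinct, the only value for D is 3 ⇒ D=3.
Step 5. [col 2: Y + H ≡ J (mod 10)] Y=7 is one option consistent with column 2 (Y + H ≡ J (mod 10), carry-in 0) — take it, so Y=7.
Step 6. [col 2: Y + H ≡ J (mod 10)] column 2 reads Y+H+carry(0)=J with Y=7, J=1; with digits 1,3,5,7,8 already taken and all letters distinct, the only value for H is 4 ⇒ H=4.
Step 7. [col 3: N + D ≡ K (mod 10)] from column 3 (N=8, D=3, carry-in 1, digits 1,3,4,5,7,8 already taken and all letters distinct): K must equal 2, so K=2.
Step 8. [col 4: D + K ≡ C (mod 10)] column 4: given D=3, K=2, carry-in 1, and digits 1,2,3,4,5,7,8 already taken and all letters distinct, D+K≡C (mod 10) forces C=6. So C=6.
Step 9. [col 5: J + N ≡ F (mod 10)] in column 5 we have J+N≡F with carry-in 0; given J=1, N=8 and digits 1,2,3,4,5,6,7,8 already taken and all letters distinct, that pins F to 9. So F=9.

Answer: C=6, D=3, F=9, H=4, I=5, J=1, K=2, N=8, Y=7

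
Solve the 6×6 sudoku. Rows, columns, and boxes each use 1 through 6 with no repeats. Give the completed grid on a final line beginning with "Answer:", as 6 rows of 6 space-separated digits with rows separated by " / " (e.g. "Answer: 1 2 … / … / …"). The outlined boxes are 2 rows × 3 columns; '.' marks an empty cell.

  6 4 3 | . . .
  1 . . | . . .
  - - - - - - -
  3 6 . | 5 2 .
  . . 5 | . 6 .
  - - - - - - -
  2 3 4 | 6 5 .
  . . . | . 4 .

Step 1. [r5c6∈{1}] r5c6 is down to just 1 ⇒ r5c6=1.
Step 2. [r2c6∈{2,3,4,5,6}] 6 has one home in row 2: r2c6, so r2c6=6.
Step 3. [r4c4∈{1,3,4}] r4c4 is the only open cell in box 4 admitting 1. So r4c4=1.
Step 4. [r1c4∈{2}] r1c4's peers cover all but 2. So r1c4=2.
Step 5. [r6c2∈{1,5}] across col 2, 1 lands solely at r6c2. So r6c2=1.
Step 6. [r4c6∈{3,4}] r4c6 is the only open cell in row 4 admitting 3 ⇒ r4c6=3.
Step 7. [r6c4∈{3}] nothing but 3 survives at r6c4. So r6c4=3.
Step 8. [r4c2∈{2}] only 2 remains possible at r4c2, so r4c2=2.
Step 9. [r3c3∈{1}] r3c3 has the single candidate 1. So r3c3=1.
Step 10. [r6c6∈{2}] r6c6's peers cover all but 2, so r6c6=2.
Step 11. [r2c4∈{4}] nothing but 4 survives at r2c4. So r2c4=4.
Step 12. [r6c1∈{5}] r6c1's peers cover all but 5. So r6c1=5.
Step 13. [r1c6∈{5}] only 5 remains possible at r1c6. So r1c6=5.
Step 14. [r4c1∈{4}] r4c1's peers cover all but 4, so r4c1=4.
Step 15. [r1c5∈{1}] only 1 remains possible at r1c5. So r1c5=1.
Step 16. [r6c3∈{6}] only 6 remains possible at r6c3 ⇒ r6c3=6.
Step 17. [r2c2∈{5}] r2c2 is down to just 5. So r2c2=5.
Step 18. [r2c5∈{3}] only 3 remains possible at r2c5, so r2c5=3.
Step 19. [r2c3∈{2}] r2c3 has the single candidate 2. So r2c3=2.
Step 20. [r3c6∈{4}] r3c6 has the single candidate 4 ⇒ r3c6=4.

Answer: 6 4 3 2 1 5 / 1 5 2 4 3 6 / 3 6 1 5 2 4 / 4 2 5 1 6 3 / 2 3 4 6 5 1 / 5 1 6 3 4 2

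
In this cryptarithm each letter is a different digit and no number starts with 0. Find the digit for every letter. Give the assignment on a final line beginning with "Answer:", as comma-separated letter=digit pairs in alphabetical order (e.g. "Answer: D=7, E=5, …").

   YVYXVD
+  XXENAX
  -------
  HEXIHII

Step 1. [col 1: D + X ≡ I (mod 10)] no forcing yet in column 1 (carry-in 0); D=9 is free and consistent — try it. So D=9.
Step 2. [col 1: D + X ≡ I (mod 10)] no forcing yet in column 1 (carry-in 0); I=7 is free and consistent — try it ⇒ I=7.
Step 3. [col 1: D + X ≡ I (mod 10)] column 1: given D=9, I=7, carry-in 0, and digits 7,9 already taken and all letters distinct, D+X≡I (mod 10) forces X=8 ⇒ X=8.
Step 4. [H] adding two 6-digit numbers gives at most 6+1 digits, and here it does — H is that final carry and must be 1, so H=1.
Step 5. [col 2: V + A ≡ I (mod 10)] several values work for V in column 2 (V + A ≡ I (mod 10), carry-in 1); try V=0, so V=0.
Step 6. [col 2: V + A ≡ I (mod 10)] from column 2 (V=0, I=7, carry-in 1, digits 0,1,7,8,9 already taken and all letters distinct): A must equal 6, so A=6.
Step 7. [col 3: X + N ≡ H (mod 10)] column 3 reads X+N+carry(0)=H with X=8, H=1; with digits 0,1,6,7,8,9 already taken and all letters distinct, the only value for N is 3 ⇒ N=3.
Step 8. [col 4: Y + E ≡ I (mod 10)] several values work for E in column 4 (Y + E ≡ I (mod 10), carry-in 1); try E=2 ⇒ E=2.
Step 9. [col 4: Y + E ≡ I (mod 10)] column 4 reads Y+E+carry(1)=I with E=2, I=7; with digits 0,1,2,3,6,7,8,9 already taken and all letters distinct, the only value for Y is 4, so Y=4.

Answer: A=6, D=9, E=2, H=1, I=7, N=3, V=0, X=8, Y=4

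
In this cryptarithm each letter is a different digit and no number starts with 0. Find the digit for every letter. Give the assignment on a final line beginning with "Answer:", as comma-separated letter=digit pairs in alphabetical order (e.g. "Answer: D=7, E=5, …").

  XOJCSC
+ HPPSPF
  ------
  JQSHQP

Step 1. [col 1: C + F ≡ P (mod 10)] column 1 (C + F ≡ P (mod 10), carry-in 0) doesn't pin P yet; pick P=1 and continue, so P=1.
Step 2. [col 1: C + F ≡ P (mod 10)] F=7 is one option consistent with column 1 (C + F ≡ P (mod 10), carry-in 0) — take it ⇒ F=7.
Step 3. [col 1: C + F ≡ P (mod 10)] in column 1 we have C+F≡P with carry-in 0; given F=7, P=1 and digits 1,7 already taken and all letters distinct, that pins C to 4, so C=4.
Step 4. [col 2: S + P ≡ Q (mod 10)] several values work for Q in column 2 (S + P ≡ Q (mod 10), carry-in 1); try Q=0, so Q=0.
Step 5. [col 2: S + P ≡ Q (mod 10)] column 2: given P=1, Q=0, carry-in 1, and digits 0,1,4,7 already taken and all letters distinct, S+P≡Q (mod 10) forces S=8 ⇒ S=8.
Step 6. [col 3: C + S ≡ H (mod 10)] column 3 reads C+S+carry(1)=H with C=4, S=8; with digits 0,1,4,7,8 already taken and all letters distinct, the only value for H is 3, so H=3.
Step 7. [col 4: J + P ≡ S (mod 10)] in column 4 we have J+P≡S with carry-in 1; given P=1, S=8 and digits 0,1,3,4,7,8 already taken and all letters distinct, that pins J to 6. So J=6.
Step 8. [col 5: O + P ≡ Q (mod 10)] from column 5 (P=1, Q=0, carry-in 0, digits 0,1,3,4,6,7,8 already taken and all letters distinct): O must equal 9, so O=9.
Step 9. [col 6: X + H ≡ J (mod 10)] in column 6 we have X+H≡J with carry-in 1; given H=3, J=6 and digits 0,1,3,4,6,7,8,9 already taken and all letters distinct, that pins X to 2. So X=2.

Answer: C=4, F=7, H=3, J=6, O=9, P=1, Q=0, S=8, X=2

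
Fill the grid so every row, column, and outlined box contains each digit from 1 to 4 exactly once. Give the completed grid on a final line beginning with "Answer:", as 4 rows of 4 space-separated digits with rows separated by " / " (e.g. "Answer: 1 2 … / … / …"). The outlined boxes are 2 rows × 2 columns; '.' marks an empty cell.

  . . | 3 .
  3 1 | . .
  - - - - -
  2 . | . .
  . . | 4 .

Step 1. [r4c4∈{1,2,3}] in row 4, 2 fits only at r4c4 ⇒ r4c4=2.
Step 2. [r3c4∈{1,3}] in col 4, 3 fits only at r3c4. So r3c4=3.
Step 3. [r1c1∈{4}] r1c1 is down to just 4. So r1c1=4.
Step 4. [r1c4∈{1}] r1c4's peers cover all but 1 ⇒ r1c4=1.
Step 5. [r2c4∈{4}] r2c4's peers cover all but 4. So r2c4=4.
Step 6. [r4c1∈{1}] r4c1 has the single candidate 1, so r4c1=1.
Step 7. [r2c3∈{2}] nothing but 2 survives at r2c3, so r2c3=2.
Step 8. [r1c2∈{2}] r1c2 is down to just 2. So r1c2=2.
Step 9. [r3c3∈{1}] r3c3 is down to just 1, so r3c3=1.
Step 10. [r3c2∈{4}] r3c2 has the single candidate 4. So r3c2=4.
Step 11. [r4c2∈{3}] r4c2's peers cover all but 3, so r4c2=3.

Answer: 4 2 3 1 / 3 1 2 4 / 2 4 1 3 / 1 3 4 2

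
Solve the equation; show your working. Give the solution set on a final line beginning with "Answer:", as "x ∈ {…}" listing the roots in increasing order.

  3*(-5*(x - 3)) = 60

Step 1. [3*(-5*(x - 3)) = 60] leading coefficient 3: divide by 3, so div: -5*(x - 3) = 20.
Step 2. [-5*(x - 3) = 20] leading coefficient -5: divide by -5 ⇒ div: x - 3 = -4.
Step 3. [x - 3 = -4] peel the -3: add 3 from each side, so sub: x = -1.

Answer: x ∈ {-1}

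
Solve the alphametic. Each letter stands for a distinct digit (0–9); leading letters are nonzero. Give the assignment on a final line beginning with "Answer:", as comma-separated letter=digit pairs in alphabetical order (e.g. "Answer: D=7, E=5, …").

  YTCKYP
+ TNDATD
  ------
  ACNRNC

Step 1. [col 1: P + D ≡ C (mod 10)] no forcing yet in column 1 (carry-in 0); C=7 is free and consistent — try it, so C=7.
Step 2. [col 1: P + D ≡ C (mod 10)] column 1 (P + D ≡ C (mod 10), carry-in 0) doesn't pin P yet; pick P=9 and continue ⇒ P=9.
Step 3. [col 1: P + D ≡ C (mod 10)] column 1 reads P+D+carry(0)=C with P=9, C=7; with digits 7,9 already taken and all letters distinct, the only value for D is 8. So D=8.
Step 4. [col 2: Y + T ≡ N (mod 10)] Y=3 is one option consistent with column 2 (Y + T ≡ N (mod 10), carry-in 1) — take it ⇒ Y=3.
Step 5. [col 2: Y + T ≡ N (mod 10)] column 2 (Y + T ≡ N (mod 10), carry-in 1) doesn't pin N yet; pick N=5 and continue ⇒ N=5.
Step 6. [col 2: Y + T ≡ N (mod 10)] column 2: given Y=3, N=5, carry-in 1, and digits 3,5,7,8,9 already taken and all letters distinct, Y+T≡N (mod 10) forces T=1, so T=1.
Step 7. [col 3: K + A ≡ R (mod 10)] column 3 (K + A ≡ R (mod 10), carry-in 0) doesn't pin A yet; pick A=4 and continue. So A=4.
Step 8. [col 3: K + A ≡ R (mod 10)] no forcing yet in column 3 (carry-in 0); R=6 is free and consistent — try it ⇒ R=6.
Step 9. [col 3: K + A ≡ R (mod 10)] from column 3 (A=4, R=6, carry-in 0, digits 1,3,4,5,6,7,8,9 already taken and all letters distinct): K must equal 2 ⇒ K=2.

Answer: A=4, C=7, D=8, K=2, N=5, P=9, R=6, T=1, Y=3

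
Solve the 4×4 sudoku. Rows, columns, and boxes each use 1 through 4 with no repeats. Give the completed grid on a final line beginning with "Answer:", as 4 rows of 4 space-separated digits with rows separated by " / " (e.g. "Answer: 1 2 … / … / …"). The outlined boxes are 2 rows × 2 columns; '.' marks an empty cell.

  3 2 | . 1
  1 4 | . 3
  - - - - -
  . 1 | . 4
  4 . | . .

Step 1. [r2c3∈{2}] nothing but 2 survives at r2c3. So r2c3=2.
Step 2. [r4c3∈{1,3}] across row 4, 1 lands solely at r4c3, so r4c3=1.
Step 3. [r3c1∈{2}] r3c1 is down to just 2. So r3c1=2.
Step 4. [r4c4∈{2}] r4c4 is down to just 2. So r4c4=2.
Step 5. [r1c3∈{4}] r1c3 is down to just 4. So r1c3=4.
Step 6. [r4c2∈{3}] r4c2 has the single candidate 3. So r4c2=3.
Step 7. [r3c3∈{3}] r3c3 is down to just 3. So r3c3=3.

Answer: 3 2 4 1 / 1 4 2 3 / 2 1 3 4 / 4 3 1 2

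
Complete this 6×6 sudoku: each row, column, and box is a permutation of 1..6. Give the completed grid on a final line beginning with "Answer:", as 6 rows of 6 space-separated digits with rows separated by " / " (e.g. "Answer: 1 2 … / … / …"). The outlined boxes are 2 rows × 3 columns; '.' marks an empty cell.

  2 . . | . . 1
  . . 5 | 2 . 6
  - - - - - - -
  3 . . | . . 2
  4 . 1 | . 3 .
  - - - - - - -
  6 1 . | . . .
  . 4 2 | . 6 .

Step 1. [r1c4∈{3,4,5}] 3 has one home in box 2: r1c4. So r1c4=3.
Step 2. [r4c6∈{5}] r4c6 is down to just 5. So r4c6=5.
Step 3. [r3c3∈{6}] nothing but 6 survives at r3c3, so r3c3=6.
Step 4. [r2c5∈{4}] r2c5 has the single candidate 4 ⇒ r2c5=4.
Step 5. [r5c6∈{3,4}] r5c6 is the only open cell in col 6 admitting 4. So r5c6=4.
Step 6. [r5c4∈{5}] r5c4 is down to just 5 ⇒ r5c4=5.
Step 7. [r3c4∈{1,4}] r3c4 is the only open cell in row 3 admitting 4. So r3c4=4.
Step 8. [r6c4∈{1}] r6c4's peers cover all but 1, so r6c4=1.
Step 9. [r6c6∈{3}] nothing but 3 survives at r6c6, so r6c6=3.
Step 10. [r3c2∈{5}] only 5 remains possible at r3c2, so r3c2=5.
Step 11. [r6c1∈{5}] only 5 remains possible at r6c1, so r6c1=5.
Step 12. [r2c1∈{1}] nothing but 1 survives at r2c1. So r2c1=1.
Step 13. [r4c2∈{2}] r4c2 has the single candidate 2 ⇒ r4c2=2.
Step 14. [r1c2∈{6}] r1c2 has the single candidate 6, so r1c2=6.
Step 15. [r1c3∈{4}] nothing but 4 survives at r1c3, so r1c3=4.
Step 16. [r1c5∈{5}] r1c5's peers cover all but 5 ⇒ r1c5=5.
Step 17. [r2c2∈{3}] r2c2's peers cover all but 3, so r2c2=3.
Step 18. [r5c5∈{2}] nothing but 2 survives at r5c5. So r5c5=2.
Step 19. [r5c3∈{3}] r5c3's peers cover all but 3. So r5c3=3.
Step 20. [r3c5∈{1}] only 1 remains possible at r3c5 ⇒ r3c5=1.
Step 21. [r4c4∈{6}] r4c4 is down to just 6 ⇒ r4c4=6.

Answer: 2 6 4 3 5 1 / 1 3 5 2 4 6 / 3 5 6 4 1 2 / 4 2 1 6 3 5 / 6 1 3 5 2 4 / 5 4 2 1 6 3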